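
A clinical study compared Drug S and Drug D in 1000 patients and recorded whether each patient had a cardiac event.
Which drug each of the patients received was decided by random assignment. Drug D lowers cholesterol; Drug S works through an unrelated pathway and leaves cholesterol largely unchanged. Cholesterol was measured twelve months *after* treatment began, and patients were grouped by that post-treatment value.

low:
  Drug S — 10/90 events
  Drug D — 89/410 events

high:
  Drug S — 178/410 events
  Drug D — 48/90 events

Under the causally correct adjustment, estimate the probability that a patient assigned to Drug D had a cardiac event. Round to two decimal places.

0.27

The cholesterol-specific comparison favours Drug S throughout, but the pooled figures favour Drug D. The question is whether to condition on cholesterol.
The distribution of cholesterol is itself part of what the drug does — it is an intermediate outcome. Holding it fixed would remove that part of the effect; the total effect is the pooled difference.
So P(outcome | do(Drug D)) is just the pooled rate for Drug D: 137/500 = 0.274.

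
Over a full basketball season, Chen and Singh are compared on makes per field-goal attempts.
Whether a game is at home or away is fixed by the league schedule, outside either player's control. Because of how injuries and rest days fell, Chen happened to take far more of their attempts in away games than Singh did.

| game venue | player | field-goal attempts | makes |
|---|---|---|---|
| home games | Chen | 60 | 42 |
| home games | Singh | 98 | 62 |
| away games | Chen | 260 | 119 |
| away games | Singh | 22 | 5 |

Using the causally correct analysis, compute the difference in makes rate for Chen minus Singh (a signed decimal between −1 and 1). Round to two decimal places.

+0.17

The game venue-specific comparison favours Chen throughout, but the pooled figures favour Singh. The question is whether to condition on game venue.
Since game venue is a pre-existing factor (not a product of the player) and it affects the outcome on its own, it is a confounder. The stratified rates, not the pooled rate, identify the causal effect.
Adjusting over the population distribution of game venue: 0.359·(0.700−0.633) + 0.641·(0.458−0.227) = +0.172.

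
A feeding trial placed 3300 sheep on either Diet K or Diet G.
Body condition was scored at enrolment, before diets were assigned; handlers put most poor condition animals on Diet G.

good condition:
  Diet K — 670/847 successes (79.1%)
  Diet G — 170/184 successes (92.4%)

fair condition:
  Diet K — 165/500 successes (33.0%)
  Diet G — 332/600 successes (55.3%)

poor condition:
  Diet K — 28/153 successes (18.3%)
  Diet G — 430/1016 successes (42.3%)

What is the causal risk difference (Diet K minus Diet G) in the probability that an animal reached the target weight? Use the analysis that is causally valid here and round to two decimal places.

-0.20

Diet G is higher inside every starting body condition stratum but Diet K is higher in aggregate. Whether to stratify depends on how starting body condition relates to the diet.
Here starting body condition is a common cause — it drives both which diet a case falls under and the outcome. The crude comparison mixes populations; the stratum-specific rates are the causally relevant ones.
Adjusting over the population distribution of starting body condition: 0.312·(0.791−0.924) + 0.333·(0.330−0.553) + 0.354·(0.183−0.423) = -0.201.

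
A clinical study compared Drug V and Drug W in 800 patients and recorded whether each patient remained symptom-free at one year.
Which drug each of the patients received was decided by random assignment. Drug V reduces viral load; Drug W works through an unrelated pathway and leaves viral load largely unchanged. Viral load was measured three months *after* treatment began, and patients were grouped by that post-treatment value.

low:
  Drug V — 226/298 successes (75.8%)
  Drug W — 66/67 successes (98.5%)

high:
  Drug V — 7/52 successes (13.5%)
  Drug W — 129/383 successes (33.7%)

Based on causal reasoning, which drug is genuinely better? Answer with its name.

Drug V

Viral load here is a post-treatment variable shaped by the drug; conditioning on it would introduce bias rather than remove it. The overall comparison is the causal one.
Pooled: Drug V 66.6% vs Drug W 43.3%; Drug V is higher overall.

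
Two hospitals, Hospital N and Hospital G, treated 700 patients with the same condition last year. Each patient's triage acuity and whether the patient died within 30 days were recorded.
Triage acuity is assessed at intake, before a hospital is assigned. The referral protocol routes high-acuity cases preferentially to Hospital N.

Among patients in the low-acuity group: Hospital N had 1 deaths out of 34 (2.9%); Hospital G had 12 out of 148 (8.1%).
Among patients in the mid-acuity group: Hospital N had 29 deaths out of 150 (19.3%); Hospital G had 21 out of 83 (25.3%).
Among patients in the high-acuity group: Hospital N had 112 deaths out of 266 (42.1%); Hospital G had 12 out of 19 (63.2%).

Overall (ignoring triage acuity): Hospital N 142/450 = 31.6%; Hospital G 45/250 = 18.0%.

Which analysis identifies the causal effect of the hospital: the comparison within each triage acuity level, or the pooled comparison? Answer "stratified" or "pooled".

Triage acuity differs across hospitals for reasons unrelated to any effect of the hospital itself, and it separately predicts the outcome — a classic confounder. We must compare within triage acuity levels.
Within each level — low-acuity: 2.9% vs 8.1%; mid-acuity: 19.3% vs 25.3%; high-acuity: 42.1% vs 63.2% — Hospital N is lower every time.

stratified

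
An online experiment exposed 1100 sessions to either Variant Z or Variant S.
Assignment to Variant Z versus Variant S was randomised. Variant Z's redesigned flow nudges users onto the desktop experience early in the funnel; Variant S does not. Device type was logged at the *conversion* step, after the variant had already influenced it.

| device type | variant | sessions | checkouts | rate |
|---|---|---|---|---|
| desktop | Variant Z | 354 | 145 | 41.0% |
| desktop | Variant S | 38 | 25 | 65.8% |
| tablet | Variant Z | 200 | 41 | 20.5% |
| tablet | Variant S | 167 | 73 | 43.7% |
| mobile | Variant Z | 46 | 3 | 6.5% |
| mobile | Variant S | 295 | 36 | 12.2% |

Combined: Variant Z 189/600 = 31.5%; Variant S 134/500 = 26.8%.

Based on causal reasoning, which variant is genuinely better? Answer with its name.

Variant Z

The stratified and pooled comparisons disagree (Variant S wins within each device type; Variant Z wins overall), so the answer turns on the causal role of device type.
Device type here is a post-treatment variable shaped by the variant; conditioning on it would introduce bias rather than remove it. The overall comparison is the causal one.
Pooled: Variant Z 31.5% vs Variant S 26.8%; Variant Z is higher overall.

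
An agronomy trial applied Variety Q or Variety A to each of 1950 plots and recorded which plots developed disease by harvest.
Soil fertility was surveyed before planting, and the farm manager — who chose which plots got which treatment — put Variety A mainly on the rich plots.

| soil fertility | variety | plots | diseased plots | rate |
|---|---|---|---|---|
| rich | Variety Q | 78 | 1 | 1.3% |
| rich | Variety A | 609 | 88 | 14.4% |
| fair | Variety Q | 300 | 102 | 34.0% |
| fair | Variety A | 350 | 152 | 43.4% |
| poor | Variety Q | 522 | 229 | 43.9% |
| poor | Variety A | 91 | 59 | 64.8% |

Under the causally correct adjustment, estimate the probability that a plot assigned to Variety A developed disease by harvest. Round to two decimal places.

0.40

Since soil fertility is a pre-existing factor (not a product of the variety) and it affects the outcome on its own, it is a confounder. The stratified rates, not the pooled rate, identify the causal effect.
Standardising Variety A to the population soil fertility mix: 0.352·88/609 + 0.333·152/350 + 0.314·59/91 = 0.399.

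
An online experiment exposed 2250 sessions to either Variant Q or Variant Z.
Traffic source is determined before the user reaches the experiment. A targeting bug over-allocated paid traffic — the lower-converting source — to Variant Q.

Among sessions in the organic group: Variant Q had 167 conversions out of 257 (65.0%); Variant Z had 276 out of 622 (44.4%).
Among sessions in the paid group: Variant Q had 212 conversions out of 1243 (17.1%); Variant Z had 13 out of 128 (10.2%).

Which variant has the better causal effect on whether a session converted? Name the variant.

Variant Q is higher inside every traffic source stratum but Variant Z is higher in aggregate. Whether to stratify depends on how traffic source relates to the variant.
Here traffic source is a common cause — it drives both which variant a case falls under and the outcome. The crude comparison mixes populations; the stratum-specific rates are the causally relevant ones.
Within each level — organic: 65.0% vs 44.4%; paid: 17.1% vs 10.2% — Variant Q is higher every time.

Variant Q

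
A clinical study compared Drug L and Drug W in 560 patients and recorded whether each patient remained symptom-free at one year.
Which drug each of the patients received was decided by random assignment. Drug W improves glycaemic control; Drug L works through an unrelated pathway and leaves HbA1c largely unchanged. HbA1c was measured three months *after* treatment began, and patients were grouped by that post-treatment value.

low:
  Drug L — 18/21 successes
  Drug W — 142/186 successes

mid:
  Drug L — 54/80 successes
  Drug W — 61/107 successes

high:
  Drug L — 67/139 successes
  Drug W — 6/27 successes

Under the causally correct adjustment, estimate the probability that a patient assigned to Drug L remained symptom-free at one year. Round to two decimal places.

HbA1c is recorded after the drug and is itself shifted by it — it sits on the causal path from drug to outcome. Conditioning on a mediator would strip out part of the effect we want; the pooled comparison gives the total causal effect.
So P(outcome | do(Drug L)) is just the pooled rate for Drug L: 139/240 = 0.579.

0.58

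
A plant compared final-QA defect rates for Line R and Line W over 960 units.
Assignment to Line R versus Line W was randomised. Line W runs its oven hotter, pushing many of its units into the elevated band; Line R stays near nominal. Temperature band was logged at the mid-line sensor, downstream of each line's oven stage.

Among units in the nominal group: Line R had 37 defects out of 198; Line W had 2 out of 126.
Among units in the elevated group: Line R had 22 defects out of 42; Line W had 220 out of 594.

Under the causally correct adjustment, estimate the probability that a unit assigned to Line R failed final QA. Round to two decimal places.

0.25

In-process temperature band here is a post-treatment variable shaped by the line; conditioning on it would introduce bias rather than remove it. The overall comparison is the causal one.
So P(outcome | do(Line R)) is just the pooled rate for Line R: 59/240 = 0.246.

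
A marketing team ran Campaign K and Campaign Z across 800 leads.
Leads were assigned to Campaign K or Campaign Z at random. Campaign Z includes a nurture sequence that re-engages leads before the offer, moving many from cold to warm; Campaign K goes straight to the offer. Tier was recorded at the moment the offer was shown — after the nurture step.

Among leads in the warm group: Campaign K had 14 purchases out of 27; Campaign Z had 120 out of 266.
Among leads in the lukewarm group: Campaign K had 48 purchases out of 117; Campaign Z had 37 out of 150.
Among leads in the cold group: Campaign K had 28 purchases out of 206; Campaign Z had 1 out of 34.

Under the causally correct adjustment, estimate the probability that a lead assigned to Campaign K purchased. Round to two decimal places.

Campaign K is higher inside every engagement tier stratum but Campaign Z is higher in aggregate. Whether to stratify depends on how engagement tier relates to the campaign.
Stratifying would compare campaigns among leads the campaigns themselves sorted into engagement tier groups — a form of selection on an intermediate. The unconditioned pooled rates give the total causal effect.
So P(outcome | do(Campaign K)) is just the pooled rate for Campaign K: 90/350 = 0.257.

0.26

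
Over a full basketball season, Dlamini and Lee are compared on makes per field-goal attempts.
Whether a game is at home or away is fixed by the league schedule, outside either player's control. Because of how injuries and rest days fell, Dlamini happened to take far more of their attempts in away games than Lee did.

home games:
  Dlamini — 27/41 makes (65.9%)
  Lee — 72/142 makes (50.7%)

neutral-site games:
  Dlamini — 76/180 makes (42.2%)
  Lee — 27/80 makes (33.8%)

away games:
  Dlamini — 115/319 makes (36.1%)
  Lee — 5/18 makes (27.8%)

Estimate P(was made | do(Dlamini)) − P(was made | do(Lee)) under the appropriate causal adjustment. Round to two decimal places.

Here game venue is a common cause — it drives both which player a case falls under and the outcome. The crude comparison mixes populations; the stratum-specific rates are the causally relevant ones.
Adjusting over the population distribution of game venue: 0.235·(0.659−0.507) + 0.333·(0.422−0.338) + 0.432·(0.361−0.278) = +0.100.

+0.10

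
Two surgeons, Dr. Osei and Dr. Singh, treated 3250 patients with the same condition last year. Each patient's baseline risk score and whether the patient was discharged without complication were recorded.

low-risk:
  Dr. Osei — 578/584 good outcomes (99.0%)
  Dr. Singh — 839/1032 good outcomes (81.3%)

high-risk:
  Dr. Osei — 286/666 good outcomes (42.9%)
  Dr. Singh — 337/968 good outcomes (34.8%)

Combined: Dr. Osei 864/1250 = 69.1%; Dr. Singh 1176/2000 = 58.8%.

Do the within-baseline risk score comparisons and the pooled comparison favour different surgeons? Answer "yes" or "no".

no

Within each baseline risk score level (low-risk 99.0% vs 81.3%; high-risk 42.9% vs 34.8%), Dr. Osei has the higher rate every time. Pooled: 69.1% vs 58.8% — Dr. Osei has the higher rate overall. They agree.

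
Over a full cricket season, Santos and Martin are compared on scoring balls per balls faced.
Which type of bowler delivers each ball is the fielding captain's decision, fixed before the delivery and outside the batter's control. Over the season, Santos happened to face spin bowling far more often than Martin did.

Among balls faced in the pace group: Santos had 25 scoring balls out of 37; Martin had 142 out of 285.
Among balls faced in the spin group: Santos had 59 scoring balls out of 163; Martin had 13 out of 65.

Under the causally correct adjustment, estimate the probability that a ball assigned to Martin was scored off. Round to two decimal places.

0.37

The stratified and pooled comparisons disagree (Santos wins within each bowling type; Martin wins overall), so the answer turns on the causal role of bowling type.
Bowling type is set before the player has any effect — it is not caused by the player — and it independently drives the outcome. That makes it a confounder, so the causal comparison is within bowling type levels.
Standardising Martin to the population bowling type mix: 0.585·142/285 + 0.415·13/65 = 0.375.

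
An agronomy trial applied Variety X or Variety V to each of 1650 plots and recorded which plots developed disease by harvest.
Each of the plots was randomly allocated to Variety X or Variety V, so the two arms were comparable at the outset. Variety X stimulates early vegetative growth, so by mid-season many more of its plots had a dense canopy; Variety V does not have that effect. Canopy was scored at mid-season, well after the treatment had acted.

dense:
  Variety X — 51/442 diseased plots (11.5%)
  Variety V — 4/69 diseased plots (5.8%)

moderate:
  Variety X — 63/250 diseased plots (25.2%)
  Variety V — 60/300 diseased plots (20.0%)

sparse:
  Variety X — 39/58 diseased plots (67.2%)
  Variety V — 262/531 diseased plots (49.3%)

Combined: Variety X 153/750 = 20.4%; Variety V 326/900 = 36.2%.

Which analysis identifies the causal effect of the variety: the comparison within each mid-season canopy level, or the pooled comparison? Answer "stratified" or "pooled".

pooled

Variety V is lower inside every mid-season canopy stratum but Variety X is lower in aggregate. Whether to stratify depends on how mid-season canopy relates to the variety.
Mid-season canopy here is a post-treatment variable shaped by the variety; conditioning on it would introduce bias rather than remove it. The overall comparison is the causal one.
Pooled: Variety X 20.4% vs Variety V 36.2%; Variety X is lower overall.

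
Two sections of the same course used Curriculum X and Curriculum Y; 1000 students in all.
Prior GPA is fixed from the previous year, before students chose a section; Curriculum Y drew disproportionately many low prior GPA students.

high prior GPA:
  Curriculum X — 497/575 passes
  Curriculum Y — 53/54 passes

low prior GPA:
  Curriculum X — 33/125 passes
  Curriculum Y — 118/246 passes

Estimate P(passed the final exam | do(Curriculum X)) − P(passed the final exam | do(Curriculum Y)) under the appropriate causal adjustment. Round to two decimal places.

The stratified and pooled comparisons disagree (Curriculum Y wins within each prior GPA band; Curriculum X wins overall), so the answer turns on the causal role of prior GPA band.
Prior GPA band satisfies the back-door criterion: it is not a descendant of the teaching method, and it blocks the spurious path from teaching method to outcome. Adjusting for it (i.e., using the within-prior GPA band rates) gives the causal effect.
Adjusting over the population distribution of prior GPA band: 0.629·(0.864−0.981) + 0.371·(0.264−0.480) = -0.154.

-0.15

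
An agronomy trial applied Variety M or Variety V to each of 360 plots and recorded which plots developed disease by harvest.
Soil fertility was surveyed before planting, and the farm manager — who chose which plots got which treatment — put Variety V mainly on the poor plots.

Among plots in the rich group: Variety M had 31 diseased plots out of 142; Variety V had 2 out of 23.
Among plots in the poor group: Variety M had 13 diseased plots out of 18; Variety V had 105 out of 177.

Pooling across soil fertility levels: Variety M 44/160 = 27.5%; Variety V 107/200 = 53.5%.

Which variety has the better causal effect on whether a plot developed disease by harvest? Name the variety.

Variety V

Soil fertility is set before the variety has any effect — it is not caused by the variety — and it independently drives the outcome. That makes it a confounder, so the causal comparison is within soil fertility levels.
Within each level — rich: 21.8% vs 8.7%; poor: 72.2% vs 59.3% — Variety V is lower every time.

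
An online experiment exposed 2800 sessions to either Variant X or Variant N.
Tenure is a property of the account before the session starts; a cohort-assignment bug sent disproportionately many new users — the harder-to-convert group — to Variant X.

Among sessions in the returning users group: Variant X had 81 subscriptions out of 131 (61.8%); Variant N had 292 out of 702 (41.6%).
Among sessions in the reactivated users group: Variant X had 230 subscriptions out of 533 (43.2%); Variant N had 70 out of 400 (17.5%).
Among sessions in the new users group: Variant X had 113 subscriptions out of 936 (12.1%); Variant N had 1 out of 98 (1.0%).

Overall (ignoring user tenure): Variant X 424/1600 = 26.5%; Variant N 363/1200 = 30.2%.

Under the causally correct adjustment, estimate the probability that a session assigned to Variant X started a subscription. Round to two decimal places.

0.37

User tenure is set before the variant has any effect — it is not caused by the variant — and it independently drives the outcome. That makes it a confounder, so the causal comparison is within user tenure levels.
Standardising Variant X to the population user tenure mix: 0.297·81/131 + 0.333·230/533 + 0.369·113/936 = 0.372.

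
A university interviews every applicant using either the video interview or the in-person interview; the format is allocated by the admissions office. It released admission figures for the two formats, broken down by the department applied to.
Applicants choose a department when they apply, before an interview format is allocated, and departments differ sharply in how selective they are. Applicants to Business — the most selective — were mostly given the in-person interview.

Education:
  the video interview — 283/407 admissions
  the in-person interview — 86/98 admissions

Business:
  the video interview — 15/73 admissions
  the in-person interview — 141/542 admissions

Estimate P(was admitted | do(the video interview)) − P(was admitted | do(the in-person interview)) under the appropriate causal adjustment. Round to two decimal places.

Department satisfies the back-door criterion: it is not a descendant of the interview format, and it blocks the spurious path from interview format to outcome. Adjusting for it (i.e., using the within-department rates) gives the causal effect.
Adjusting over the population distribution of department: 0.451·(0.695−0.878) + 0.549·(0.205−0.260) = -0.112.

-0.11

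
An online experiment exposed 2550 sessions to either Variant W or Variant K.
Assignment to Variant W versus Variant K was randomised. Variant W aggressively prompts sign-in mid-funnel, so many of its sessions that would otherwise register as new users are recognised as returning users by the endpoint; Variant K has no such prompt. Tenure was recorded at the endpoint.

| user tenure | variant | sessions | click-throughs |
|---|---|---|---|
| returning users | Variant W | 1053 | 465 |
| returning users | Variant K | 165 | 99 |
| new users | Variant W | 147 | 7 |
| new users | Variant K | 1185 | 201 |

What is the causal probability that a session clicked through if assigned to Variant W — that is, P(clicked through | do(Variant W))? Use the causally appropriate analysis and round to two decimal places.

0.39

User tenure is downstream of the variant. One should not condition on a consequence of treatment, so the overall rates are the right comparison.
So P(outcome | do(Variant W)) is just the pooled rate for Variant W: 472/1200 = 0.393.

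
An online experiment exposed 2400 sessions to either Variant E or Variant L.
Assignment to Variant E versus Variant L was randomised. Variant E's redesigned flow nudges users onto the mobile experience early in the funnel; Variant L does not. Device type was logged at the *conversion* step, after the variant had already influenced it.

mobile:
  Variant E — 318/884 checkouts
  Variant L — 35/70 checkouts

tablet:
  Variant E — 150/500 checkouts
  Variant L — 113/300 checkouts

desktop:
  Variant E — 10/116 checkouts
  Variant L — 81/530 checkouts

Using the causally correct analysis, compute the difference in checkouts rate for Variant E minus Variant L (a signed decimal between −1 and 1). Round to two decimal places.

Stratifying would compare variants among sessions the variants themselves sorted into device type groups — a form of selection on an intermediate. The unconditioned pooled rates give the total causal effect.
The causal difference is the pooled difference: 0.319 − 0.254 = +0.064.

+0.06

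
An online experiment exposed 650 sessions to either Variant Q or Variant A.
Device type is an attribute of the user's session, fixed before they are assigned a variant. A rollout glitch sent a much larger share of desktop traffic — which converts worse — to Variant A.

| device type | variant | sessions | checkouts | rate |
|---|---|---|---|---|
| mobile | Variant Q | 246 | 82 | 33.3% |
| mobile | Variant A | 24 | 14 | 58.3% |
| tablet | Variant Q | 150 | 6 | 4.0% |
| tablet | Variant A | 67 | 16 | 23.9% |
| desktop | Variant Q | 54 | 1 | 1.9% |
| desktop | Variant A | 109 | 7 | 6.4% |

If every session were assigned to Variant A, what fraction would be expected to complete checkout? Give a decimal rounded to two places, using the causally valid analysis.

The imbalance in device type arose from how sessions were allocated, not from anything the variant did; and device type independently affects the outcome. The pooled gap is confounded — condition on device type.
Standardising Variant A to the population device type mix: 0.415·14/24 + 0.334·16/67 + 0.251·7/109 = 0.338.

0.34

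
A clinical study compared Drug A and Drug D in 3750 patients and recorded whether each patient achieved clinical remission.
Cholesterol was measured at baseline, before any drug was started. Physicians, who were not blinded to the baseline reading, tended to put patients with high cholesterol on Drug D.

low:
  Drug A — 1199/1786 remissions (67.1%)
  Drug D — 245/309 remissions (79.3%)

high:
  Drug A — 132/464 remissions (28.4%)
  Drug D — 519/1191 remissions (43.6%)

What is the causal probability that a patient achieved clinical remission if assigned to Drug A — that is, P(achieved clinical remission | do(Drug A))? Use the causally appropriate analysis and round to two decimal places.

The cholesterol-specific comparison favours Drug D throughout, but the pooled figures favour Drug A. The question is whether to condition on cholesterol.
Since cholesterol is a pre-existing factor (not a product of the drug) and it affects the outcome on its own, it is a confounder. The stratified rates, not the pooled rate, identify the causal effect.
Standardising Drug A to the population cholesterol mix: 0.559·1199/1786 + 0.441·132/464 = 0.501.

0.50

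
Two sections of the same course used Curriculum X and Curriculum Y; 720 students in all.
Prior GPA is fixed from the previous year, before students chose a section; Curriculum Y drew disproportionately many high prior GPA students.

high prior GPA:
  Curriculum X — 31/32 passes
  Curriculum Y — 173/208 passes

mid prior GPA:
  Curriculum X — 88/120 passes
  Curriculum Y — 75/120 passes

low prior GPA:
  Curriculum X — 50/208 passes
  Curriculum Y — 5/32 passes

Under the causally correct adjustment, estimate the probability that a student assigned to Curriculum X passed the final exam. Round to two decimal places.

Prior GPA band differs across teaching methods for reasons unrelated to any effect of the teaching method itself, and it separately predicts the outcome — a classic confounder. We must compare within prior GPA band levels.
Standardising Curriculum X to the population prior GPA band mix: 0.333·31/32 + 0.333·88/120 + 0.333·50/208 = 0.647.

0.65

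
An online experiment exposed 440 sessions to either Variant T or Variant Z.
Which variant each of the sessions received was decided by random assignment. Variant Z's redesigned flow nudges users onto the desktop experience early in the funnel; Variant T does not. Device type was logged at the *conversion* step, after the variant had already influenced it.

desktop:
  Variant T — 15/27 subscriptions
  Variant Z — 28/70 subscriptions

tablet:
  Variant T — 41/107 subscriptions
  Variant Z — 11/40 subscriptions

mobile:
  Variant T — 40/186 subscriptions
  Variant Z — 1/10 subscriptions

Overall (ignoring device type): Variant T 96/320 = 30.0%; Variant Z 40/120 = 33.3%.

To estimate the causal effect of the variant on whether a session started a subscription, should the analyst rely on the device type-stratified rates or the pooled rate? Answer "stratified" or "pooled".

Device type is recorded after the variant and is itself shifted by it — it sits on the causal path from variant to outcome. Conditioning on a mediator would strip out part of the effect we want; the pooled comparison gives the total causal effect.
Pooled: Variant T 30.0% vs Variant Z 33.3%; Variant Z is higher overall.

pooled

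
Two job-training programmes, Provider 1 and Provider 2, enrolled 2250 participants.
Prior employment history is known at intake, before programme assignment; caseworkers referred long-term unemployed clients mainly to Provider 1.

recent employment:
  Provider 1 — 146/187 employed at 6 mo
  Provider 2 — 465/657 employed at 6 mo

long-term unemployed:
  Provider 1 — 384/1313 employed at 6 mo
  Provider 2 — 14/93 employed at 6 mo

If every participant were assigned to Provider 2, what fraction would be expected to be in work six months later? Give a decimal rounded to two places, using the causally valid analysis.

The prior employment history-specific comparison favours Provider 1 throughout, but the pooled figures favour Provider 2. The question is whether to condition on prior employment history.
Prior employment history satisfies the back-door criterion: it is not a descendant of the programme, and it blocks the spurious path from programme to outcome. Adjusting for it (i.e., using the within-prior employment history rates) gives the causal effect.
Standardising Provider 2 to the population prior employment history mix: 0.375·465/657 + 0.625·14/93 = 0.360.

0.36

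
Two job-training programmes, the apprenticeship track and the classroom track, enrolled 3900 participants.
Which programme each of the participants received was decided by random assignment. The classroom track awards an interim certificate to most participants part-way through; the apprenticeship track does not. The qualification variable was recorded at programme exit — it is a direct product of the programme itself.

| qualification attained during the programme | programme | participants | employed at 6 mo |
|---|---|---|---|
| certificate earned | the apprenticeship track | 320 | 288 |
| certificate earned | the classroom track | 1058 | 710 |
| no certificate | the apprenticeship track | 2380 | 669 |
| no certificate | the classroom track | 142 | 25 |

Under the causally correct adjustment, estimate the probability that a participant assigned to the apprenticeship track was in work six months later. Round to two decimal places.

The qualification attained during the programme-specific comparison favours the apprenticeship track throughout, but the pooled figures favour the classroom track. The question is whether to condition on qualification attained during the programme.
Qualification attained during the programme is downstream of the programme. One should not condition on a consequence of treatment, so the overall rates are the right comparison.
So P(outcome | do(the apprenticeship track)) is just the pooled rate for the apprenticeship track: 957/2700 = 0.354.

0.35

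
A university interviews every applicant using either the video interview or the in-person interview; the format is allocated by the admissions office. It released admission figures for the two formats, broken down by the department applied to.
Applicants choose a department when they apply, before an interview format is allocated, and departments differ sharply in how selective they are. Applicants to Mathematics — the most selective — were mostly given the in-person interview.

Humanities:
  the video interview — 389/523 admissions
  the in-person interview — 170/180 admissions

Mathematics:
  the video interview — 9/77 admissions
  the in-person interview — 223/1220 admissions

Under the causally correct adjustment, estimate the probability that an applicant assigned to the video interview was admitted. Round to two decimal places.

0.34

Department is set before the interview format has any effect — it is not caused by the interview format — and it independently drives the outcome. That makes it a confounder, so the causal comparison is within department levels.
Standardising the video interview to the population department mix: 0.351·389/523 + 0.648·9/77 = 0.337.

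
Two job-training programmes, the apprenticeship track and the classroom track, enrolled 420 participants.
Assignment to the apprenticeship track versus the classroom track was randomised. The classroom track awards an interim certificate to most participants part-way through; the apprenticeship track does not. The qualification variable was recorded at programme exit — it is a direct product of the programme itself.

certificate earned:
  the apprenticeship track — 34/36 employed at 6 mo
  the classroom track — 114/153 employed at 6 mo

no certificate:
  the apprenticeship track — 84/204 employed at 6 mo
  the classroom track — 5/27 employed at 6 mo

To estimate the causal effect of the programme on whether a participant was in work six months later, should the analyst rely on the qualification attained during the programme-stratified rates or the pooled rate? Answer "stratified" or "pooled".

pooled

Qualification attained during the programme is recorded after the programme and is itself shifted by it — it sits on the causal path from programme to outcome. Conditioning on a mediator would strip out part of the effect we want; the pooled comparison gives the total causal effect.
Pooled: the apprenticeship track 49.2% vs the classroom track 66.1%; the classroom track is higher overall.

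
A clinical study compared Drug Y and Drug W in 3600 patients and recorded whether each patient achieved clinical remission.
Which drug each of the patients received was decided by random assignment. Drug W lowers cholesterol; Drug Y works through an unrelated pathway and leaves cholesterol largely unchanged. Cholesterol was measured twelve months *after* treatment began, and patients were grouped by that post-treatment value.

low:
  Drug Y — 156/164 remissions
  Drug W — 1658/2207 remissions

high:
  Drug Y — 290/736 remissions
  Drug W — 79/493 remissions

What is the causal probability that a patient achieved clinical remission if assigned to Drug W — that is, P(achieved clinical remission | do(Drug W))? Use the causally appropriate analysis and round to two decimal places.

Within every cholesterol level Drug Y has the higher rate, yet pooled Drug W does — Simpson's reversal.
Because the drug influences cholesterol, cholesterol is a post-treatment mediator, not a confounder. Stratifying on it would bias the estimate; the causal effect is the crude pooled difference.
So P(outcome | do(Drug W)) is just the pooled rate for Drug W: 1737/2700 = 0.643.

0.64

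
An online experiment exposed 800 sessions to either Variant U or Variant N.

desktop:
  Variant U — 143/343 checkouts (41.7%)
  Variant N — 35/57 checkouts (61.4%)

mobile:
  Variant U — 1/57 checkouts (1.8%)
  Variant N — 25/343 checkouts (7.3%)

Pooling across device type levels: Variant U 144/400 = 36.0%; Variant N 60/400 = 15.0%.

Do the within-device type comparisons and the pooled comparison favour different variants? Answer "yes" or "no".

yes

Within each device type level (desktop 41.7% vs 61.4%; mobile 1.8% vs 7.3%), Variant N has the higher rate every time. Pooled: 36.0% vs 15.0% — Variant U has the higher rate overall. The two comparisons disagree.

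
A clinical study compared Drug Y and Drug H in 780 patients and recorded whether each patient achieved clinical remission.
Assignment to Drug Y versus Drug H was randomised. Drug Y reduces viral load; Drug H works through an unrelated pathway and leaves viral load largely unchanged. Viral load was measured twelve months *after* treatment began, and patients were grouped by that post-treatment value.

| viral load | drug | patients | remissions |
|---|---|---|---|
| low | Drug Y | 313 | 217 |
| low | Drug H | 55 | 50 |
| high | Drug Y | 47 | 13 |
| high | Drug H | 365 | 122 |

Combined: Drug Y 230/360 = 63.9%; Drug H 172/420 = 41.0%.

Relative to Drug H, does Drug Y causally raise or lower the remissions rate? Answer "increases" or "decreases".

Viral load here is a post-treatment variable shaped by the drug; conditioning on it would introduce bias rather than remove it. The overall comparison is the causal one.
Pooled: Drug Y 63.9% vs Drug H 41.0%; Drug Y is higher overall.

increases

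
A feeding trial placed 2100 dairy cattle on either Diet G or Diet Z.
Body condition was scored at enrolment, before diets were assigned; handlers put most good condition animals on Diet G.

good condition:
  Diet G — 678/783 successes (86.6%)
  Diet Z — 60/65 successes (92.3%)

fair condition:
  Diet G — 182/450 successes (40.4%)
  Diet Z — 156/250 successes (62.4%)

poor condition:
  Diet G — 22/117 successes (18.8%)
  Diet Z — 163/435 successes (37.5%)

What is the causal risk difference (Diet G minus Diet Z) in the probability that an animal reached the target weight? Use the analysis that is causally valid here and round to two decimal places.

-0.15

Diet Z is higher inside every starting body condition stratum but Diet G is higher in aggregate. Whether to stratify depends on how starting body condition relates to the diet.
Starting body condition satisfies the back-door criterion: it is not a descendant of the diet, and it blocks the spurious path from diet to outcome. Adjusting for it (i.e., using the within-starting body condition rates) gives the causal effect.
Adjusting over the population distribution of starting body condition: 0.404·(0.866−0.923) + 0.333·(0.404−0.624) + 0.263·(0.188−0.375) = -0.145.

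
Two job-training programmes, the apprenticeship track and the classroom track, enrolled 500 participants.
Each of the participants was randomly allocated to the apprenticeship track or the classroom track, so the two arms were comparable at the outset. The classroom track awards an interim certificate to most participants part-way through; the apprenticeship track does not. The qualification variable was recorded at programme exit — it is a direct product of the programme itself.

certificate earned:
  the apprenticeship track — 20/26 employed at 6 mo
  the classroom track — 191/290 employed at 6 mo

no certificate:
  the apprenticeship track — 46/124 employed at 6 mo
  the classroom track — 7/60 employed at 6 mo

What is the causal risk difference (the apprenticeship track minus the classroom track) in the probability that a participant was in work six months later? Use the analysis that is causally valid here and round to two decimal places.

The qualification attained during the programme-specific comparison favours the apprenticeship track throughout, but the pooled figures favour the classroom track. The question is whether to condition on qualification attained during the programme.
Because the programme influences qualification attained during the programme, qualification attained during the programme is a post-treatment mediator, not a confounder. Stratifying on it would bias the estimate; the causal effect is the crude pooled difference.
The causal difference is the pooled difference: 0.440 − 0.566 = -0.126.

-0.13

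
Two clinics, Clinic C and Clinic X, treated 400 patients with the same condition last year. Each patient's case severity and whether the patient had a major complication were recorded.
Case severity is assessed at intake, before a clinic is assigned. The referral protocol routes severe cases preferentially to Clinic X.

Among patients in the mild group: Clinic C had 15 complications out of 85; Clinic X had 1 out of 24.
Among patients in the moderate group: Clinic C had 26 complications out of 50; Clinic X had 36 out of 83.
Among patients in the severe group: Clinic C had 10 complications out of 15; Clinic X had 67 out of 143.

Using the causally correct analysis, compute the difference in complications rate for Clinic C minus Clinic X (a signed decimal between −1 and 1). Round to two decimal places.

+0.14

Here case severity is a common cause — it drives both which clinic a case falls under and the outcome. The crude comparison mixes populations; the stratum-specific rates are the causally relevant ones.
Adjusting over the population distribution of case severity: 0.273·(0.176−0.042) + 0.333·(0.520−0.434) + 0.395·(0.667−0.469) = +0.144.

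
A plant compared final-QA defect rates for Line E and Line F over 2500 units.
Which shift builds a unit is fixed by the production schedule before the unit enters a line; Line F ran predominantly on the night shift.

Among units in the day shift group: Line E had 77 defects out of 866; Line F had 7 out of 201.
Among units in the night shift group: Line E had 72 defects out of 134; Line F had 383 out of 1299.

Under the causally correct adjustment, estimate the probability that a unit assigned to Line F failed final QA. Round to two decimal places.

Line F is lower inside every shift stratum but Line E is lower in aggregate. Whether to stratify depends on how shift relates to the line.
The imbalance in shift arose from how units were allocated, not from anything the line did; and shift independently affects the outcome. The pooled gap is confounded — condition on shift.
Standardising Line F to the population shift mix: 0.427·7/201 + 0.573·383/1299 = 0.184.

0.18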